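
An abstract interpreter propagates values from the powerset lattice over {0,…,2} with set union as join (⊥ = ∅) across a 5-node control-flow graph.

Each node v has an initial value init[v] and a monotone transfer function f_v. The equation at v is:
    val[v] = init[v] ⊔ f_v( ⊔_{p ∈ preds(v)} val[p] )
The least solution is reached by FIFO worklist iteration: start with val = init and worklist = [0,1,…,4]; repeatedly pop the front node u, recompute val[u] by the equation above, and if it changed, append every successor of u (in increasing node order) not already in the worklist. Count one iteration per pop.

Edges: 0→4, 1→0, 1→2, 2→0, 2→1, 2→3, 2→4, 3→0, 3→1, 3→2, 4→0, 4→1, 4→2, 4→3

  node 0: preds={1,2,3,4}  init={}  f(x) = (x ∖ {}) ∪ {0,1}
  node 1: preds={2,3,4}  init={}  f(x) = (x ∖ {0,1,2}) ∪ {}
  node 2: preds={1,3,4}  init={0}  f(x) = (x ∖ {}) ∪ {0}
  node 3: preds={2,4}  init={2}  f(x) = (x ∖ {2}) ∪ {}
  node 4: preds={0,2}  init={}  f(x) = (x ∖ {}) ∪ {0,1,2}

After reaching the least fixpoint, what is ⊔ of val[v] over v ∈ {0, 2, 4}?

Iteration log — 13 steps:
  step 1. node 0  ⊔preds={0,2}  new={0,1,2}  old={}  +wl: 
  step 2. node 1  ⊔preds={0,2}  new={}  stable
  step 3. node 2  ⊔preds={2}  new={0,2}  old={0}  +wl: 0,1
  step 4. node 3  ⊔preds={0,2}  new={0,2}  old={2}  +wl: 2
  step 5. node 4  ⊔preds={0,1,2}  new={0,1,2}  old={}  +wl: 3
  step 6. node 0  ⊔preds={0,1,2}  new={0,1,2}  stable
  step 7. node 1  ⊔preds={0,1,2}  new={}  stable
  step 8. node 2  ⊔preds={0,1,2}  new={0,1,2}  old={0,2}  +wl: 0,1,4
  step 9. node 3  ⊔preds={0,1,2}  new={0,1,2}  old={0,2}  +wl: 2
  step 10. node 0  ⊔preds={0,1,2}  new={0,1,2}  stable
  step 11. node 1  ⊔preds={0,1,2}  new={}  stable
  step 12. node 4  ⊔preds={0,1,2}  new={0,1,2}  stable
  step 13. node 2  ⊔preds={0,1,2}  new={0,1,2}  stable

Least fixpoint reached:
  node 0: {0,1,2}
  node 1: {}
  node 2: {0,1,2}
  node 3: {0,1,2}
  node 4: {0,1,2}

{0,1,2}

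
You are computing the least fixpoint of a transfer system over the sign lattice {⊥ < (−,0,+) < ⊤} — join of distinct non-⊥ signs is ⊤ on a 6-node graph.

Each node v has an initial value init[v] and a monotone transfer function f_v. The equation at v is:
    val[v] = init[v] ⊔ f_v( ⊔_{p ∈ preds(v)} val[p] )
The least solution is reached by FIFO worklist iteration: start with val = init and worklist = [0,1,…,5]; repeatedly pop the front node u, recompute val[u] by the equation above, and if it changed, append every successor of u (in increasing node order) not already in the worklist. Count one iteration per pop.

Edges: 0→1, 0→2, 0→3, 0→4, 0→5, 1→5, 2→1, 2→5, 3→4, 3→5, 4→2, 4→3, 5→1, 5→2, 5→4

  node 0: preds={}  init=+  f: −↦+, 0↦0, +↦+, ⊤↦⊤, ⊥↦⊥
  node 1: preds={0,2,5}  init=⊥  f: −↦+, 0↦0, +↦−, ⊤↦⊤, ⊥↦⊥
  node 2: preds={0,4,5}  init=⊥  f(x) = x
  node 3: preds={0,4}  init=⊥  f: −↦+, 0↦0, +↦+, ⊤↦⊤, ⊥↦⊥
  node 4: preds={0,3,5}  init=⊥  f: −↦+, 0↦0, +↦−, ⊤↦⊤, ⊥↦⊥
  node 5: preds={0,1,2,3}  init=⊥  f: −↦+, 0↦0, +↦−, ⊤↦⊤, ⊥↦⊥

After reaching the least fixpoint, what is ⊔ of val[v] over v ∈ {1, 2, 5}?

Iteration log — 14 steps:
  step 1. node 0  ⊔preds=⊥  new=+  stable
  step 2. node 1  ⊔preds=+  new=−  old=⊥  +wl: 
  step 3. node 2  ⊔preds=+  new=+  old=⊥  +wl: 1
  step 4. node 3  ⊔preds=+  new=+  old=⊥  +wl: 
  step 5. node 4  ⊔preds=+  new=−  old=⊥  +wl: 2,3
  step 6. node 5  ⊔preds=⊤  new=⊤  old=⊥  +wl: 4
  step 7. node 1  ⊔preds=⊤  new=⊤  old=−  +wl: 5
  step 8. node 2  ⊔preds=⊤  new=⊤  old=+  +wl: 1
  step 9. node 3  ⊔preds=⊤  new=⊤  old=+  +wl: 
  step 10. node 4  ⊔preds=⊤  new=⊤  old=−  +wl: 2,3
  step 11. node 5  ⊔preds=⊤  new=⊤  stable
  step 12. node 1  ⊔preds=⊤  new=⊤  stable
  step 13. node 2  ⊔preds=⊤  new=⊤  stable
  step 14. node 3  ⊔preds=⊤  new=⊤  stable

Least fixpoint reached:
  node 0: +
  node 1: ⊤
  node 2: ⊤
  node 3: ⊤
  node 4: ⊤
  node 5: ⊤

⊤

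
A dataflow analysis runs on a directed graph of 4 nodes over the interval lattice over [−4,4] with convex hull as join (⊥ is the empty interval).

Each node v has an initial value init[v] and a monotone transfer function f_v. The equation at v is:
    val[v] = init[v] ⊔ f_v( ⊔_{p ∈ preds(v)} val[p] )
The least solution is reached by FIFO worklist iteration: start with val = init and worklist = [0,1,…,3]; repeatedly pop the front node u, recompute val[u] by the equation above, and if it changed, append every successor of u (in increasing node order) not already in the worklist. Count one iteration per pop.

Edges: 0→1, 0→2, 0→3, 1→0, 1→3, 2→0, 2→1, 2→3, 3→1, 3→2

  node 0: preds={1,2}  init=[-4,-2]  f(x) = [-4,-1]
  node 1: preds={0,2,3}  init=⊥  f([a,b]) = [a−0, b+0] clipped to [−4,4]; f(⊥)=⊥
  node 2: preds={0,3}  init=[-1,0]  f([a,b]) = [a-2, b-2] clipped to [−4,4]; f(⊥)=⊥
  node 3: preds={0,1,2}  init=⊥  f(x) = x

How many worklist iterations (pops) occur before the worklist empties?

Worklist (7 pops):
  #1 pop 0: in=[-1,0] → [-4,-1] (was [-4,-2]); enqueue []
  #2 pop 1: in=[-4,0] → [-4,0] (was ⊥); enqueue [0]
  #3 pop 2: in=[-4,-1] → [-4,0] (was [-1,0]); enqueue [1]
  #4 pop 3: in=[-4,0] → [-4,0] (was ⊥); enqueue [2]
  #5 pop 0: in=[-4,0] → [-4,-1] (no change)
  #6 pop 1: in=[-4,0] → [-4,0] (no change)
  #7 pop 2: in=[-4,0] → [-4,0] (no change)

Fixpoint:
  val[0] = [-4,-1]
  val[1] = [-4,0]
  val[2] = [-4,0]
  val[3] = [-4,0]

7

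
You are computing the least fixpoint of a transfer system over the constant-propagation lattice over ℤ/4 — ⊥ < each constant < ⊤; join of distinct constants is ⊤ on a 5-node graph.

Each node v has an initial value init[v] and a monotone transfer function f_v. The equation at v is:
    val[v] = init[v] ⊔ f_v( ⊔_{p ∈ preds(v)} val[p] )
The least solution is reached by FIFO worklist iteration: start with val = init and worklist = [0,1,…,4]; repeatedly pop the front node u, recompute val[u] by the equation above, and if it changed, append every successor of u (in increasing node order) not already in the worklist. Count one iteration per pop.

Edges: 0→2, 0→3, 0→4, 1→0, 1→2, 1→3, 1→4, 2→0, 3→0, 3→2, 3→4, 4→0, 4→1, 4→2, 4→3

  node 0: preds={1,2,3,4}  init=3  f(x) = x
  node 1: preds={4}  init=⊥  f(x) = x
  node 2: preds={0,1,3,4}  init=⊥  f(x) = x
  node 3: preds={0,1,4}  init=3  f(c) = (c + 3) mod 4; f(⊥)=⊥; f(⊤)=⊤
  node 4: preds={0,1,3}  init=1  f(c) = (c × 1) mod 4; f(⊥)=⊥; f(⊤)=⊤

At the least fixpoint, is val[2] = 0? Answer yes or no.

Worklist (12 pops):
  #1 pop 0: in=⊤ → ⊤ (was 3); enqueue []
  #2 pop 1: in=1 → 1 (was ⊥); enqueue [0]
  #3 pop 2: in=⊤ → ⊤ (was ⊥); enqueue []
  #4 pop 3: in=⊤ → ⊤ (was 3); enqueue [2]
  #5 pop 4: in=⊤ → ⊤ (was 1); enqueue [1,3]
  #6 pop 0: in=⊤ → ⊤ (no change)
  #7 pop 2: in=⊤ → ⊤ (no change)
  #8 pop 1: in=⊤ → ⊤ (was 1); enqueue [0,2,4]
  #9 pop 3: in=⊤ → ⊤ (no change)
  #10 pop 0: in=⊤ → ⊤ (no change)
  #11 pop 2: in=⊤ → ⊤ (no change)
  #12 pop 4: in=⊤ → ⊤ (no change)

Fixpoint:
  val[0] = ⊤
  val[1] = ⊤
  val[2] = ⊤
  val[3] = ⊤
  val[4] = ⊤

no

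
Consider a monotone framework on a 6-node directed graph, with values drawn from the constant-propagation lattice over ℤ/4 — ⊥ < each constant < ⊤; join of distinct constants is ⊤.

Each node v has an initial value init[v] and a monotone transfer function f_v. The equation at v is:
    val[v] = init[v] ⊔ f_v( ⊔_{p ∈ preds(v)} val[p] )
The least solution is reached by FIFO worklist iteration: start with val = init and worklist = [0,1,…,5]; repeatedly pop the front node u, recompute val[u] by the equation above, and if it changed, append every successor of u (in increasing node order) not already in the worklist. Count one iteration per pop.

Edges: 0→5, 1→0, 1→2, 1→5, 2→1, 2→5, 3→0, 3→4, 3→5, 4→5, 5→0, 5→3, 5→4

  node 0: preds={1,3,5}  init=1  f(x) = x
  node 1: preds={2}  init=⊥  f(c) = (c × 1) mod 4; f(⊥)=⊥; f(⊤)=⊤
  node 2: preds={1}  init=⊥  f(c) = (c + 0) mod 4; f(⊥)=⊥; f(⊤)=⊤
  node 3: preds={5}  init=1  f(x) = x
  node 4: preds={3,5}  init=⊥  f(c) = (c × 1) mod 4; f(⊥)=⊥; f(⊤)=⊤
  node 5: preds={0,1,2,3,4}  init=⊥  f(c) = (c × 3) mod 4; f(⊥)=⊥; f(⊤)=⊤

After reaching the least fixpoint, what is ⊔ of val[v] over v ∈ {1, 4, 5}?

⊤

Trace (13 dequeues):
  [1] u=0 | in 1 | out 1 | ==
  [2] u=1 | in ⊥ | out ⊥ | ==
  [3] u=2 | in ⊥ | out ⊥ | ==
  [4] u=3 | in ⊥ | out 1 | ==
  [5] u=4 | in 1 | out 1 | prev ⊥ | push {}
  [6] u=5 | in 1 | out 3 | prev ⊥ | push {0,3,4}
  [7] u=0 | in ⊤ | out ⊤ | prev 1 | push {5}
  [8] u=3 | in 3 | out ⊤ | prev 1 | push {0}
  [9] u=4 | in ⊤ | out ⊤ | prev 1 | push {}
  [10] u=5 | in ⊤ | out ⊤ | prev 3 | push {3,4}
  [11] u=0 | in ⊤ | out ⊤ | ==
  [12] u=3 | in ⊤ | out ⊤ | ==
  [13] u=4 | in ⊤ | out ⊤ | ==

Converged values:
  [0] ⊤
  [1] ⊥
  [2] ⊥
  [3] ⊤
  [4] ⊤
  [5] ⊤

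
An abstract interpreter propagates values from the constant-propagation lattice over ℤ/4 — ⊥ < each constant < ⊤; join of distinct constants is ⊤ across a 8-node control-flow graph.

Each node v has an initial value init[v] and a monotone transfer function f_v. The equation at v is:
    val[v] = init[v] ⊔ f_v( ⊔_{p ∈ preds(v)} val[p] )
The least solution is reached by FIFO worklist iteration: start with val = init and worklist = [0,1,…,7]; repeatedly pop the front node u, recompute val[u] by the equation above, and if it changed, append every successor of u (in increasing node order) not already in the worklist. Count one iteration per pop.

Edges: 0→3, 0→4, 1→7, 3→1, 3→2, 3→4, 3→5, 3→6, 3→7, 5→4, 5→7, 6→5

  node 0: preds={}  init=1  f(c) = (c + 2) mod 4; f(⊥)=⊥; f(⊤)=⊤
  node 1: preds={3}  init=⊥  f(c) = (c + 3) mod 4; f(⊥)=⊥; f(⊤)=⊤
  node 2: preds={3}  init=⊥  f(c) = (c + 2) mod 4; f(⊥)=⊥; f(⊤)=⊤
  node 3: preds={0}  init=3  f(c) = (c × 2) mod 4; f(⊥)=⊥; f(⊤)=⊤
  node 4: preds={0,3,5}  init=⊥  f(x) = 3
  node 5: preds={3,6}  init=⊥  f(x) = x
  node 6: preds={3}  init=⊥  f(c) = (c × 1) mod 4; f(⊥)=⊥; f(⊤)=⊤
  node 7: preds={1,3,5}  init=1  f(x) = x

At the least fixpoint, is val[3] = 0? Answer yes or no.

Trace (13 dequeues):
  [1] u=0 | in ⊥ | out 1 | ==
  [2] u=1 | in 3 | out 2 | prev ⊥ | push {}
  [3] u=2 | in 3 | out 1 | prev ⊥ | push {}
  [4] u=3 | in 1 | out ⊤ | prev 3 | push {1,2}
  [5] u=4 | in ⊤ | out 3 | prev ⊥ | push {}
  [6] u=5 | in ⊤ | out ⊤ | prev ⊥ | push {4}
  [7] u=6 | in ⊤ | out ⊤ | prev ⊥ | push {5}
  [8] u=7 | in ⊤ | out ⊤ | prev 1 | push {}
  [9] u=1 | in ⊤ | out ⊤ | prev 2 | push {7}
  [10] u=2 | in ⊤ | out ⊤ | prev 1 | push {}
  [11] u=4 | in ⊤ | out 3 | ==
  [12] u=5 | in ⊤ | out ⊤ | ==
  [13] u=7 | in ⊤ | out ⊤ | ==

Converged values:
  [0] 1
  [1] ⊤
  [2] ⊤
  [3] ⊤
  [4] 3
  [5] ⊤
  [6] ⊤
  [7] ⊤

no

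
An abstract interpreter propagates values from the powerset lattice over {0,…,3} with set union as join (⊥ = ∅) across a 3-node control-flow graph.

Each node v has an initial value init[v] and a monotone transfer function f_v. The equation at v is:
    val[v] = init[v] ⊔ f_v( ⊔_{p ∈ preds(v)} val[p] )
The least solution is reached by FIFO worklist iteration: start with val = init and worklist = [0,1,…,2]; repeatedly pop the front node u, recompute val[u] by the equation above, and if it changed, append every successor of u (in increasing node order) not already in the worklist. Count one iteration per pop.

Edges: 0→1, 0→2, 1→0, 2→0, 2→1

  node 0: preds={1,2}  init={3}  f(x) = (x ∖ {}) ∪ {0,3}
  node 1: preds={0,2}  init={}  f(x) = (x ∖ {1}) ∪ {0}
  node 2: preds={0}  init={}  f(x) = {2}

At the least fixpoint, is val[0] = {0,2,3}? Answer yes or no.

Trace (7 dequeues):
  [1] u=0 | in {} | out {0,3} | prev {3} | push {}
  [2] u=1 | in {0,3} | out {0,3} | prev {} | push {0}
  [3] u=2 | in {0,3} | out {2} | prev {} | push {1}
  [4] u=0 | in {0,2,3} | out {0,2,3} | prev {0,3} | push {2}
  [5] u=1 | in {0,2,3} | out {0,2,3} | prev {0,3} | push {0}
  [6] u=2 | in {0,2,3} | out {2} | ==
  [7] u=0 | in {0,2,3} | out {0,2,3} | ==

Converged values:
  [0] {0,2,3}
  [1] {0,2,3}
  [2] {2}

yes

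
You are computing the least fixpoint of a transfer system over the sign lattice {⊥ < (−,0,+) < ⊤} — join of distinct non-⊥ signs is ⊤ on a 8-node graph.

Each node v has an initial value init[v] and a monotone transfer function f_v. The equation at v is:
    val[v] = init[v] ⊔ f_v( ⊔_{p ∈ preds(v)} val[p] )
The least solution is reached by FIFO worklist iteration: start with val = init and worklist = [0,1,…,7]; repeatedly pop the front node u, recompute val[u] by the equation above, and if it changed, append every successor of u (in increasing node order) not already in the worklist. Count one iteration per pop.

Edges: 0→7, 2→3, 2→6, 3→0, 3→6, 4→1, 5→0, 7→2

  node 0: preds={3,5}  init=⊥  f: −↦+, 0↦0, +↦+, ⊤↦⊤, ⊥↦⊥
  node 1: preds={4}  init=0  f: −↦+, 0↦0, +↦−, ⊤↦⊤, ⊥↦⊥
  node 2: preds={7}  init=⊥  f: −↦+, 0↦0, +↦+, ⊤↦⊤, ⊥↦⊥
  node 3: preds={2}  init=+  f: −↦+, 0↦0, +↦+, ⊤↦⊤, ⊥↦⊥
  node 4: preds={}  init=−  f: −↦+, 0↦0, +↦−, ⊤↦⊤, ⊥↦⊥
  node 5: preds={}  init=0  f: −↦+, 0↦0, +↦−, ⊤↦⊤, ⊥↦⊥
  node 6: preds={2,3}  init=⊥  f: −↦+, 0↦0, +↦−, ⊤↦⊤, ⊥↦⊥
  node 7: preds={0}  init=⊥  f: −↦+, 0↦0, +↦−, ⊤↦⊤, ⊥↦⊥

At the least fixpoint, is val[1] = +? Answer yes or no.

Trace (12 dequeues):
  [1] u=0 | in ⊤ | out ⊤ | prev ⊥ | push {}
  [2] u=1 | in − | out ⊤ | prev 0 | push {}
  [3] u=2 | in ⊥ | out ⊥ | ==
  [4] u=3 | in ⊥ | out + | ==
  [5] u=4 | in ⊥ | out − | ==
  [6] u=5 | in ⊥ | out 0 | ==
  [7] u=6 | in + | out − | prev ⊥ | push {}
  [8] u=7 | in ⊤ | out ⊤ | prev ⊥ | push {2}
  [9] u=2 | in ⊤ | out ⊤ | prev ⊥ | push {3,6}
  [10] u=3 | in ⊤ | out ⊤ | prev + | push {0}
  [11] u=6 | in ⊤ | out ⊤ | prev − | push {}
  [12] u=0 | in ⊤ | out ⊤ | ==

Converged values:
  [0] ⊤
  [1] ⊤
  [2] ⊤
  [3] ⊤
  [4] −
  [5] 0
  [6] ⊤
  [7] ⊤

no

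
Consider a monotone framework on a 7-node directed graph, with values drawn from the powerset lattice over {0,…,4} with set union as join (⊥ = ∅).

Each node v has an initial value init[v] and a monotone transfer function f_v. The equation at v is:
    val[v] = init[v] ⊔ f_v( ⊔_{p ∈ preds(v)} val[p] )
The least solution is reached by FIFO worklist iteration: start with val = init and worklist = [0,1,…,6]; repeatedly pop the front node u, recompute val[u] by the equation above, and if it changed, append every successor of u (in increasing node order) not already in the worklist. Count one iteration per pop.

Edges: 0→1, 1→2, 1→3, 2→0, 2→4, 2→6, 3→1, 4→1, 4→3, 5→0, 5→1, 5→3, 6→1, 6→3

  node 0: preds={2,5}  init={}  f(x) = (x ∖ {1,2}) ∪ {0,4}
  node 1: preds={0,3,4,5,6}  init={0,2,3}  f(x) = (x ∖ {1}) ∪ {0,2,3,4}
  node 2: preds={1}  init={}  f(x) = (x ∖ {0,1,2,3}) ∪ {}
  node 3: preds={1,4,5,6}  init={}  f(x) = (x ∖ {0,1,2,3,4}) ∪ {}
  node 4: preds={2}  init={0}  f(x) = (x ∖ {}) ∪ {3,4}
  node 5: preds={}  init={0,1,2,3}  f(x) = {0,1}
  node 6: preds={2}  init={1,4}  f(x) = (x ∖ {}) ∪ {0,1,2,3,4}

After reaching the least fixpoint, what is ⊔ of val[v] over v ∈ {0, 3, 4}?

Trace (10 dequeues):
  [1] u=0 | in {0,1,2,3} | out {0,3,4} | prev {} | push {}
  [2] u=1 | in {0,1,2,3,4} | out {0,2,3,4} | prev {0,2,3} | push {}
  [3] u=2 | in {0,2,3,4} | out {4} | prev {} | push {0}
  [4] u=3 | in {0,1,2,3,4} | out {} | ==
  [5] u=4 | in {4} | out {0,3,4} | prev {0} | push {1,3}
  [6] u=5 | in {} | out {0,1,2,3} | ==
  [7] u=6 | in {4} | out {0,1,2,3,4} | prev {1,4} | push {}
  [8] u=0 | in {0,1,2,3,4} | out {0,3,4} | ==
  [9] u=1 | in {0,1,2,3,4} | out {0,2,3,4} | ==
  [10] u=3 | in {0,1,2,3,4} | out {} | ==

Converged values:
  [0] {0,3,4}
  [1] {0,2,3,4}
  [2] {4}
  [3] {}
  [4] {0,3,4}
  [5] {0,1,2,3}
  [6] {0,1,2,3,4}

{0,3,4}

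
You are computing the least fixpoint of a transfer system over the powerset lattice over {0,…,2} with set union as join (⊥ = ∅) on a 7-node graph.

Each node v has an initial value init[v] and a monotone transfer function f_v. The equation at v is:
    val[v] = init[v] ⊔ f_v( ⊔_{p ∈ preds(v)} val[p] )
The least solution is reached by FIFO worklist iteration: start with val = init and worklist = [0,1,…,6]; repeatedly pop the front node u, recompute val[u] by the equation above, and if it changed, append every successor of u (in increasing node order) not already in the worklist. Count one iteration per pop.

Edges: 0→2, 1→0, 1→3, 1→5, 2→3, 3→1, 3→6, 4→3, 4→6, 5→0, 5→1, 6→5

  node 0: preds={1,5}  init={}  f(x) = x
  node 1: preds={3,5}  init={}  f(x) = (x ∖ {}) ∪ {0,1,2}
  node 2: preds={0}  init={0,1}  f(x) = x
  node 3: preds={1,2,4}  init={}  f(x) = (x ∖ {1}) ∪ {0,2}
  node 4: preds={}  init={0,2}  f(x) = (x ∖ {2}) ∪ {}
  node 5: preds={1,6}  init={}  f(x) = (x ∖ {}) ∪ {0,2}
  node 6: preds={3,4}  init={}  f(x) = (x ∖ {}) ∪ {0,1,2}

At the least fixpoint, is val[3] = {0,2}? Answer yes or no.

Iteration log — 12 steps:
  step 1. node 0  ⊔preds={}  new={}  stable
  step 2. node 1  ⊔preds={}  new={0,1,2}  old={}  +wl: 0
  step 3. node 2  ⊔preds={}  new={0,1}  stable
  step 4. node 3  ⊔preds={0,1,2}  new={0,2}  old={}  +wl: 1
  step 5. node 4  ⊔preds={}  new={0,2}  stable
  step 6. node 5  ⊔preds={0,1,2}  new={0,1,2}  old={}  +wl: 
  step 7. node 6  ⊔preds={0,2}  new={0,1,2}  old={}  +wl: 5
  step 8. node 0  ⊔preds={0,1,2}  new={0,1,2}  old={}  +wl: 2
  step 9. node 1  ⊔preds={0,1,2}  new={0,1,2}  stable
  step 10. node 5  ⊔preds={0,1,2}  new={0,1,2}  stable
  step 11. node 2  ⊔preds={0,1,2}  new={0,1,2}  old={0,1}  +wl: 3
  step 12. node 3  ⊔preds={0,1,2}  new={0,2}  stable

Least fixpoint reached:
  node 0: {0,1,2}
  node 1: {0,1,2}
  node 2: {0,1,2}
  node 3: {0,2}
  node 4: {0,2}
  node 5: {0,1,2}
  node 6: {0,1,2}

yes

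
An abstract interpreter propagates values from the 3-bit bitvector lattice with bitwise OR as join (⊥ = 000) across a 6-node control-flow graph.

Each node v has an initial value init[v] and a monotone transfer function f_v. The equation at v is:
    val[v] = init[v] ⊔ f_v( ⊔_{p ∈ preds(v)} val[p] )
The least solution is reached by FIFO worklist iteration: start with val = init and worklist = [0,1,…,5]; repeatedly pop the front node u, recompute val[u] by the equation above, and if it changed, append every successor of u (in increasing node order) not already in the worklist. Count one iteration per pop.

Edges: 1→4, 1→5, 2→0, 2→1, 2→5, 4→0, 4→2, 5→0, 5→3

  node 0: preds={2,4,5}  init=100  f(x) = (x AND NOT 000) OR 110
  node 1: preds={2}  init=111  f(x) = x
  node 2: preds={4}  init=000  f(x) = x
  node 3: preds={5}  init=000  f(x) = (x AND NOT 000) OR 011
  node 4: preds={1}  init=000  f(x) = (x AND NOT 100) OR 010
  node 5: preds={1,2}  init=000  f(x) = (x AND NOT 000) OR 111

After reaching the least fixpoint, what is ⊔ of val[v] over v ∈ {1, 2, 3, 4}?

111

Iteration log — 12 steps:
  step 1. node 0  ⊔preds=000  new=110  old=100  +wl: 
  step 2. node 1  ⊔preds=000  new=111  stable
  step 3. node 2  ⊔preds=000  new=000  stable
  step 4. node 3  ⊔preds=000  new=011  old=000  +wl: 
  step 5. node 4  ⊔preds=111  new=011  old=000  +wl: 0,2
  step 6. node 5  ⊔preds=111  new=111  old=000  +wl: 3
  step 7. node 0  ⊔preds=111  new=111  old=110  +wl: 
  step 8. node 2  ⊔preds=011  new=011  old=000  +wl: 0,1,5
  step 9. node 3  ⊔preds=111  new=111  old=011  +wl: 
  step 10. node 0  ⊔preds=111  new=111  stable
  step 11. node 1  ⊔preds=011  new=111  stable
  step 12. node 5  ⊔preds=111  new=111  stable

Least fixpoint reached:
  node 0: 111
  node 1: 111
  node 2: 011
  node 3: 111
  node 4: 011
  node 5: 111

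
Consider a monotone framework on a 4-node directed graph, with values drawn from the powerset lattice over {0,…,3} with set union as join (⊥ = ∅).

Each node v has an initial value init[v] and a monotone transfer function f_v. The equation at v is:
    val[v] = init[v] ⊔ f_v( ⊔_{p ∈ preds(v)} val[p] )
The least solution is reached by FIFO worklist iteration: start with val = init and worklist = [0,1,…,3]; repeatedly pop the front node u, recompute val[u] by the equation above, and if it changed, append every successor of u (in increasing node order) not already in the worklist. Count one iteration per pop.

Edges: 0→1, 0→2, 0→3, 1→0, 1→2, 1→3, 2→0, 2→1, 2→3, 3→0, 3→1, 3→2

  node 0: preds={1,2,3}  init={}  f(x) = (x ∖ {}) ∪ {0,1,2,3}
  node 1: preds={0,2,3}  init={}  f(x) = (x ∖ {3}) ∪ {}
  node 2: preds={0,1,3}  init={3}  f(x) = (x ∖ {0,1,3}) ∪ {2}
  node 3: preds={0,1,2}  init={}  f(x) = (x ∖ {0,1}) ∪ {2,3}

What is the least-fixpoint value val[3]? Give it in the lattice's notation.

{2,3}

Iteration log — 7 steps:
  step 1. node 0  ⊔preds={3}  new={0,1,2,3}  old={}  +wl: 
  step 2. node 1  ⊔preds={0,1,2,3}  new={0,1,2}  old={}  +wl: 0
  step 3. node 2  ⊔preds={0,1,2,3}  new={2,3}  old={3}  +wl: 1
  step 4. node 3  ⊔preds={0,1,2,3}  new={2,3}  old={}  +wl: 2
  step 5. node 0  ⊔preds={0,1,2,3}  new={0,1,2,3}  stable
  step 6. node 1  ⊔preds={0,1,2,3}  new={0,1,2}  stable
  step 7. node 2  ⊔preds={0,1,2,3}  new={2,3}  stable

Least fixpoint reached:
  node 0: {0,1,2,3}
  node 1: {0,1,2}
  node 2: {2,3}
  node 3: {2,3}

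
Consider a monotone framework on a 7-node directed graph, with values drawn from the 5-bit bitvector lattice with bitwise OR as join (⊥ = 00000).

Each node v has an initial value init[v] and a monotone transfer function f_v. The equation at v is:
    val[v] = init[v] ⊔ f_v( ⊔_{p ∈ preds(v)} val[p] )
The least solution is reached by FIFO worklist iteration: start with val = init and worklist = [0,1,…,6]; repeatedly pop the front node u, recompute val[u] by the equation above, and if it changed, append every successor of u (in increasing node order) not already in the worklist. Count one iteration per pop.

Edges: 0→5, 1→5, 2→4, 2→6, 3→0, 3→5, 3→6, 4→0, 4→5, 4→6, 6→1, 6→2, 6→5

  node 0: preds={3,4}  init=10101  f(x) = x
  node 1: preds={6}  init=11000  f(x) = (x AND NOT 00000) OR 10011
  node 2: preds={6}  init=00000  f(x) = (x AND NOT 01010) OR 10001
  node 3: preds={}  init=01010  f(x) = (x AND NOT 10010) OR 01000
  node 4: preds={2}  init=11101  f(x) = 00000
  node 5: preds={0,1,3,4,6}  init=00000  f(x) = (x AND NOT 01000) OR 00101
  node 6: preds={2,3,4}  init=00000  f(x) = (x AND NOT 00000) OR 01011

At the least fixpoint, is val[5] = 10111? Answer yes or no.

yes

Worklist (12 pops):
  #1 pop 0: in=11111 → 11111 (was 10101); enqueue []
  #2 pop 1: in=00000 → 11011 (was 11000); enqueue []
  #3 pop 2: in=00000 → 10001 (was 00000); enqueue []
  #4 pop 3: in=00000 → 01010 (no change)
  #5 pop 4: in=10001 → 11101 (no change)
  #6 pop 5: in=11111 → 10111 (was 00000); enqueue []
  #7 pop 6: in=11111 → 11111 (was 00000); enqueue [1,2,5]
  #8 pop 1: in=11111 → 11111 (was 11011); enqueue []
  #9 pop 2: in=11111 → 10101 (was 10001); enqueue [4,6]
  #10 pop 5: in=11111 → 10111 (no change)
  #11 pop 4: in=10101 → 11101 (no change)
  #12 pop 6: in=11111 → 11111 (no change)

Fixpoint:
  val[0] = 11111
  val[1] = 11111
  val[2] = 10101
  val[3] = 01010
  val[4] = 11101
  val[5] = 10111
  val[6] = 11111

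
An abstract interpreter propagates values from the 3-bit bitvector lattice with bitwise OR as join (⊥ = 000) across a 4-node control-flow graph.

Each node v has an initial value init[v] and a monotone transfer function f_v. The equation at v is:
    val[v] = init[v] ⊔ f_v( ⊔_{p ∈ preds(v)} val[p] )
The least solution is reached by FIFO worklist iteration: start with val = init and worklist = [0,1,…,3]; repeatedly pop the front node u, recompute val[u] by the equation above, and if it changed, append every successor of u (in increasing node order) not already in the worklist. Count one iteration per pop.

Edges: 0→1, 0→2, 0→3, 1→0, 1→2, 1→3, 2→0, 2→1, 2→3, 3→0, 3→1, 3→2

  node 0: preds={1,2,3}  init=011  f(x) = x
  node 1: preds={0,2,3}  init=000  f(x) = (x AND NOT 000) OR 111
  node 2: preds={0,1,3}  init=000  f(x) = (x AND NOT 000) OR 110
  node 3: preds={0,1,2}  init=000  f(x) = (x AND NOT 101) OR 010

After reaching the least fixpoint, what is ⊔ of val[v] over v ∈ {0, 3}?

111

Trace (8 dequeues):
  [1] u=0 | in 000 | out 011 | ==
  [2] u=1 | in 011 | out 111 | prev 000 | push {0}
  [3] u=2 | in 111 | out 111 | prev 000 | push {1}
  [4] u=3 | in 111 | out 010 | prev 000 | push {2}
  [5] u=0 | in 111 | out 111 | prev 011 | push {3}
  [6] u=1 | in 111 | out 111 | ==
  [7] u=2 | in 111 | out 111 | ==
  [8] u=3 | in 111 | out 010 | ==

Converged values:
  [0] 111
  [1] 111
  [2] 111
  [3] 010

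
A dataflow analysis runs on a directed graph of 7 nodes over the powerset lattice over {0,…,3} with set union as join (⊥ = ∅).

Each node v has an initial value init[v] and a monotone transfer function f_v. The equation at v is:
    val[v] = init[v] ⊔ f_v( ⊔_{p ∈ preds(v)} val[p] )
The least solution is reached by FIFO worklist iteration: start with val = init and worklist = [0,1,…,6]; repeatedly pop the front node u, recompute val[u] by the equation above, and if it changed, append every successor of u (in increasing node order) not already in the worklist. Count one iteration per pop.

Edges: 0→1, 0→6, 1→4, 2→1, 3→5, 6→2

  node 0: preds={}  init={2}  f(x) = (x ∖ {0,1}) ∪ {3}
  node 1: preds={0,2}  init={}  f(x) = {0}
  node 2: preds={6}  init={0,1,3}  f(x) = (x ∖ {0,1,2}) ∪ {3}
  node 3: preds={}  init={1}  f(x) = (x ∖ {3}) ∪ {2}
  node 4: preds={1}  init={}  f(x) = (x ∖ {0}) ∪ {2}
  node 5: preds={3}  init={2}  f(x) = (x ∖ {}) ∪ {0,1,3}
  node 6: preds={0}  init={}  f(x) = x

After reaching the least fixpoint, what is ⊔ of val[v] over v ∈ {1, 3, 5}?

{0,1,2,3}

Trace (8 dequeues):
  [1] u=0 | in {} | out {2,3} | prev {2} | push {}
  [2] u=1 | in {0,1,2,3} | out {0} | prev {} | push {}
  [3] u=2 | in {} | out {0,1,3} | ==
  [4] u=3 | in {} | out {1,2} | prev {1} | push {}
  [5] u=4 | in {0} | out {2} | prev {} | push {}
  [6] u=5 | in {1,2} | out {0,1,2,3} | prev {2} | push {}
  [7] u=6 | in {2,3} | out {2,3} | prev {} | push {2}
  [8] u=2 | in {2,3} | out {0,1,3} | ==

Converged values:
  [0] {2,3}
  [1] {0}
  [2] {0,1,3}
  [3] {1,2}
  [4] {2}
  [5] {0,1,2,3}
  [6] {2,3}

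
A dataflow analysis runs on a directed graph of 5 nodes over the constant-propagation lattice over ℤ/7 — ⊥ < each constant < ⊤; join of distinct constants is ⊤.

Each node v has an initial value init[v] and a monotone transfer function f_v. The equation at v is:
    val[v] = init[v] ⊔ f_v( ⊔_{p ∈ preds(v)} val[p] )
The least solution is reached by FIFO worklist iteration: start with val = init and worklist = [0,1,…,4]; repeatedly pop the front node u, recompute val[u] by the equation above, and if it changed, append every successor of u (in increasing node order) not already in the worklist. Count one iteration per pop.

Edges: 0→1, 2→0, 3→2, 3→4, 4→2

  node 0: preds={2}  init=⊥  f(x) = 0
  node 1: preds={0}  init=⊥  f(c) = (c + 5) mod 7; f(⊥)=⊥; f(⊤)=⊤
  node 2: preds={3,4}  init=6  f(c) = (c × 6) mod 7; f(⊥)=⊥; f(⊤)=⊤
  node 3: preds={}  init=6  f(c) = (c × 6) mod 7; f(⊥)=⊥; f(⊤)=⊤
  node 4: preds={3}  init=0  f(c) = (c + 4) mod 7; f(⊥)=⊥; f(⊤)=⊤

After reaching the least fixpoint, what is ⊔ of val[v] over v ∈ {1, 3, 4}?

Trace (7 dequeues):
  [1] u=0 | in 6 | out 0 | prev ⊥ | push {}
  [2] u=1 | in 0 | out 5 | prev ⊥ | push {}
  [3] u=2 | in ⊤ | out ⊤ | prev 6 | push {0}
  [4] u=3 | in ⊥ | out 6 | ==
  [5] u=4 | in 6 | out ⊤ | prev 0 | push {2}
  [6] u=0 | in ⊤ | out 0 | ==
  [7] u=2 | in ⊤ | out ⊤ | ==

Converged values:
  [0] 0
  [1] 5
  [2] ⊤
  [3] 6
  [4] ⊤

⊤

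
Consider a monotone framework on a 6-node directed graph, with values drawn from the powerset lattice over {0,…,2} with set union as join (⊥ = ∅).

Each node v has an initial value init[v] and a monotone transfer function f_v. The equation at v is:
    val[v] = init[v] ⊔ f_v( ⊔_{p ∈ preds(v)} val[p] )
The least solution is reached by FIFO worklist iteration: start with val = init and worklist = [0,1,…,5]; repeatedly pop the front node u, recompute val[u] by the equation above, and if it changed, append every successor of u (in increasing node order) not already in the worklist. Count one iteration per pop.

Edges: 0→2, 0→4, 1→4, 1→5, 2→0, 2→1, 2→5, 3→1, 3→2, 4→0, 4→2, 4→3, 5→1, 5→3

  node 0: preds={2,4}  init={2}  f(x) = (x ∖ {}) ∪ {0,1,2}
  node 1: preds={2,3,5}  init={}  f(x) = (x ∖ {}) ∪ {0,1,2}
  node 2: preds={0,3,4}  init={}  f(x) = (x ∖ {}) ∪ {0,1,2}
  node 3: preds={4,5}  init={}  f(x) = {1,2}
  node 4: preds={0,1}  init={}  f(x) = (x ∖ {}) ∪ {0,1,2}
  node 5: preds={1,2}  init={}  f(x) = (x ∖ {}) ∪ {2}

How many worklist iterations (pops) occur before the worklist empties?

10

Trace (10 dequeues):
  [1] u=0 | in {} | out {0,1,2} | prev {2} | push {}
  [2] u=1 | in {} | out {0,1,2} | prev {} | push {}
  [3] u=2 | in {0,1,2} | out {0,1,2} | prev {} | push {0,1}
  [4] u=3 | in {} | out {1,2} | prev {} | push {2}
  [5] u=4 | in {0,1,2} | out {0,1,2} | prev {} | push {3}
  [6] u=5 | in {0,1,2} | out {0,1,2} | prev {} | push {}
  [7] u=0 | in {0,1,2} | out {0,1,2} | ==
  [8] u=1 | in {0,1,2} | out {0,1,2} | ==
  [9] u=2 | in {0,1,2} | out {0,1,2} | ==
  [10] u=3 | in {0,1,2} | out {1,2} | ==

Converged values:
  [0] {0,1,2}
  [1] {0,1,2}
  [2] {0,1,2}
  [3] {1,2}
  [4] {0,1,2}
  [5] {0,1,2}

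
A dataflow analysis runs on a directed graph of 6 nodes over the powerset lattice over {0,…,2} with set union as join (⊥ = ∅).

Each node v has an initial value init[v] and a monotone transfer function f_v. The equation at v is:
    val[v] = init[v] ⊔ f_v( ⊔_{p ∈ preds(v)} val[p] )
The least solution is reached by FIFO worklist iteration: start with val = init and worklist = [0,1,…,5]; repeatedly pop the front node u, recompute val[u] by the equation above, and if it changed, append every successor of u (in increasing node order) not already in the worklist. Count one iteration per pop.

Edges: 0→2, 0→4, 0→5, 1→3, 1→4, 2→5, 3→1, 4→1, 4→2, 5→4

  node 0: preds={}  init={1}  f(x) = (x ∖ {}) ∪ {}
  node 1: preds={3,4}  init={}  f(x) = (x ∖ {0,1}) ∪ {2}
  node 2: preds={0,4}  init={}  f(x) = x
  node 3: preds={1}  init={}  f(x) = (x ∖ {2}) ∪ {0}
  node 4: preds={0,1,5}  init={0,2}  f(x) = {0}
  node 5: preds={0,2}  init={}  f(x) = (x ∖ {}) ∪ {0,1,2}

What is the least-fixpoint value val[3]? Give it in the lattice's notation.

Iteration log — 8 steps:
  step 1. node 0  ⊔preds={}  new={1}  stable
  step 2. node 1  ⊔preds={0,2}  new={2}  old={}  +wl: 
  step 3. node 2  ⊔preds={0,1,2}  new={0,1,2}  old={}  +wl: 
  step 4. node 3  ⊔preds={2}  new={0}  old={}  +wl: 1
  step 5. node 4  ⊔preds={1,2}  new={0,2}  stable
  step 6. node 5  ⊔preds={0,1,2}  new={0,1,2}  old={}  +wl: 4
  step 7. node 1  ⊔preds={0,2}  new={2}  stable
  step 8. node 4  ⊔preds={0,1,2}  new={0,2}  stable

Least fixpoint reached:
  node 0: {1}
  node 1: {2}
  node 2: {0,1,2}
  node 3: {0}
  node 4: {0,2}
  node 5: {0,1,2}

{0}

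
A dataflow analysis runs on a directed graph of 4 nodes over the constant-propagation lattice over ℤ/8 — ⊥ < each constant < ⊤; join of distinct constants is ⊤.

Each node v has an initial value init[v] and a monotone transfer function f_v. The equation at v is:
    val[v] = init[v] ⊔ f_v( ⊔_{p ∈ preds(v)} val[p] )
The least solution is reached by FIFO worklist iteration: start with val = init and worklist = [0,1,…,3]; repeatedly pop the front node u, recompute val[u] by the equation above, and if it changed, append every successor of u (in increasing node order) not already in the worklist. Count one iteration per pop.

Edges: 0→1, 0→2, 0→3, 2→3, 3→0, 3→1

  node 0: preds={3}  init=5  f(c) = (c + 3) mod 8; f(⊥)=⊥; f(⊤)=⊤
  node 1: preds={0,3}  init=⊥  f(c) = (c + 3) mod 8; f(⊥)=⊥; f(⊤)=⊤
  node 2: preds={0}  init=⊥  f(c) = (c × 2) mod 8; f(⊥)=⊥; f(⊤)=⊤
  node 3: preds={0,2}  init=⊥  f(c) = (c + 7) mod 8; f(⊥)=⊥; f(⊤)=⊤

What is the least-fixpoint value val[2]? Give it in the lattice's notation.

Iteration log — 8 steps:
  step 1. node 0  ⊔preds=⊥  new=5  stable
  step 2. node 1  ⊔preds=5  new=0  old=⊥  +wl: 
  step 3. node 2  ⊔preds=5  new=2  old=⊥  +wl: 
  step 4. node 3  ⊔preds=⊤  new=⊤  old=⊥  +wl: 0,1
  step 5. node 0  ⊔preds=⊤  new=⊤  old=5  +wl: 2,3
  step 6. node 1  ⊔preds=⊤  new=⊤  old=0  +wl: 
  step 7. node 2  ⊔preds=⊤  new=⊤  old=2  +wl: 
  step 8. node 3  ⊔preds=⊤  new=⊤  stable

Least fixpoint reached:
  node 0: ⊤
  node 1: ⊤
  node 2: ⊤
  node 3: ⊤

⊤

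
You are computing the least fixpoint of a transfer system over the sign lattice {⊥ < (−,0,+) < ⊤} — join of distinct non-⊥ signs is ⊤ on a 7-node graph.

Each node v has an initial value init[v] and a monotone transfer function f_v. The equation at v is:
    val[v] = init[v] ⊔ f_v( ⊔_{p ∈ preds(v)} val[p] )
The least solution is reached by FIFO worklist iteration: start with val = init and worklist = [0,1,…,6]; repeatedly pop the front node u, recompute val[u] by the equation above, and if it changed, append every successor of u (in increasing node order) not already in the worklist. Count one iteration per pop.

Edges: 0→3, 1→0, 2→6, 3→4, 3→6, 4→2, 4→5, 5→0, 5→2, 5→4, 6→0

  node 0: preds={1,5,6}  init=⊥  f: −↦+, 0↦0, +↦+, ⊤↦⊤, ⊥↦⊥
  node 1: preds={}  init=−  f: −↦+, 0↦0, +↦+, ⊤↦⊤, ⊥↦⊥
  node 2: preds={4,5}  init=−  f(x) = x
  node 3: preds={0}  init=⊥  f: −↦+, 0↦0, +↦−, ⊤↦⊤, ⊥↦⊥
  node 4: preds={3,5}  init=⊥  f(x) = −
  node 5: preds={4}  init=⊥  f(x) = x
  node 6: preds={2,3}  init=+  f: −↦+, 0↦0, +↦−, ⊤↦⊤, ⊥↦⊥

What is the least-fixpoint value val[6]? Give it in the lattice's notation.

Iteration log — 10 steps:
  step 1. node 0  ⊔preds=⊤  new=⊤  old=⊥  +wl: 
  step 2. node 1  ⊔preds=⊥  new=−  stable
  step 3. node 2  ⊔preds=⊥  new=−  stable
  step 4. node 3  ⊔preds=⊤  new=⊤  old=⊥  +wl: 
  step 5. node 4  ⊔preds=⊤  new=−  old=⊥  +wl: 2
  step 6. node 5  ⊔preds=−  new=−  old=⊥  +wl: 0,4
  step 7. node 6  ⊔preds=⊤  new=⊤  old=+  +wl: 
  step 8. node 2  ⊔preds=−  new=−  stable
  step 9. node 0  ⊔preds=⊤  new=⊤  stable
  step 10. node 4  ⊔preds=⊤  new=−  stable

Least fixpoint reached:
  node 0: ⊤
  node 1: −
  node 2: −
  node 3: ⊤
  node 4: −
  node 5: −
  node 6: ⊤

⊤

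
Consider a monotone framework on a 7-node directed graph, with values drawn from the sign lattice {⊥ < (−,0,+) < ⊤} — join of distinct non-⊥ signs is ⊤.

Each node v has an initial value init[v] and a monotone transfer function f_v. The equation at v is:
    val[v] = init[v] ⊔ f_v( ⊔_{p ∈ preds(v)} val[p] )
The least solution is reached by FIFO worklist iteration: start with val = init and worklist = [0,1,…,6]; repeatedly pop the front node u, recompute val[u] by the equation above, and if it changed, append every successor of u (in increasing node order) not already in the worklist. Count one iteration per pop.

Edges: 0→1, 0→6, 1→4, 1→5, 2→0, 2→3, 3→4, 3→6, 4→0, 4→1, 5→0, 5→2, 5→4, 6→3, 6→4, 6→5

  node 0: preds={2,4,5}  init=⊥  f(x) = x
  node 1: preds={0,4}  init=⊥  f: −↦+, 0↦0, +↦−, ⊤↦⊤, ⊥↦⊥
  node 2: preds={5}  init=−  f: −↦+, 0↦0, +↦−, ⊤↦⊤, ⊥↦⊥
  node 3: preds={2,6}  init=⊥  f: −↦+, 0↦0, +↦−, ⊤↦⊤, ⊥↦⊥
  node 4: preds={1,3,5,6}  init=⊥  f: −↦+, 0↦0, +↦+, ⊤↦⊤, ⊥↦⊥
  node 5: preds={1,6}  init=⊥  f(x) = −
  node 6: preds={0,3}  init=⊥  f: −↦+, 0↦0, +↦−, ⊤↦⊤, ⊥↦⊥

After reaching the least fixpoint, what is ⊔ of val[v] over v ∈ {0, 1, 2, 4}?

Iteration log — 17 steps:
  step 1. node 0  ⊔preds=−  new=−  old=⊥  +wl: 
  step 2. node 1  ⊔preds=−  new=+  old=⊥  +wl: 
  step 3. node 2  ⊔preds=⊥  new=−  stable
  step 4. node 3  ⊔preds=−  new=+  old=⊥  +wl: 
  step 5. node 4  ⊔preds=+  new=+  old=⊥  +wl: 0,1
  step 6. node 5  ⊔preds=+  new=−  old=⊥  +wl: 2,4
  step 7. node 6  ⊔preds=⊤  new=⊤  old=⊥  +wl: 3,5
  step 8. node 0  ⊔preds=⊤  new=⊤  old=−  +wl: 6
  step 9. node 1  ⊔preds=⊤  new=⊤  old=+  +wl: 
  step 10. node 2  ⊔preds=−  new=⊤  old=−  +wl: 0
  step 11. node 4  ⊔preds=⊤  new=⊤  old=+  +wl: 1
  step 12. node 3  ⊔preds=⊤  new=⊤  old=+  +wl: 4
  step 13. node 5  ⊔preds=⊤  new=−  stable
  step 14. node 6  ⊔preds=⊤  new=⊤  stable
  step 15. node 0  ⊔preds=⊤  new=⊤  stable
  step 16. node 1  ⊔preds=⊤  new=⊤  stable
  step 17. node 4  ⊔preds=⊤  new=⊤  stable

Least fixpoint reached:
  node 0: ⊤
  node 1: ⊤
  node 2: ⊤
  node 3: ⊤
  node 4: ⊤
  node 5: −
  node 6: ⊤

⊤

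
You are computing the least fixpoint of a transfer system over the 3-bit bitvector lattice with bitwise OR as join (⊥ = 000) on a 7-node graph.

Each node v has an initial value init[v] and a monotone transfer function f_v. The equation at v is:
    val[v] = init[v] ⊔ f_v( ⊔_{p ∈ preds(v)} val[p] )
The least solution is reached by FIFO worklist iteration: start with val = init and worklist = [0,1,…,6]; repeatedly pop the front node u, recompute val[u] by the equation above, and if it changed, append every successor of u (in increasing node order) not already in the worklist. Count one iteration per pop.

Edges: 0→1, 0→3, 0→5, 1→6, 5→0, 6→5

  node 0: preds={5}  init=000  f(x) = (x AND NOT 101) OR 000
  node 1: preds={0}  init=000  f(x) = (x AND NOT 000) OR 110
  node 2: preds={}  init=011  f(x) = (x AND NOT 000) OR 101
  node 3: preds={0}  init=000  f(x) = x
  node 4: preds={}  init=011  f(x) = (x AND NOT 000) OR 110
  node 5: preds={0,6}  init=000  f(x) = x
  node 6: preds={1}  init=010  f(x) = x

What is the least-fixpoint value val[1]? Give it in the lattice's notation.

Iteration log — 12 steps:
  step 1. node 0  ⊔preds=000  new=000  stable
  step 2. node 1  ⊔preds=000  new=110  old=000  +wl: 
  step 3. node 2  ⊔preds=000  new=111  old=011  +wl: 
  step 4. node 3  ⊔preds=000  new=000  stable
  step 5. node 4  ⊔preds=000  new=111  old=011  +wl: 
  step 6. node 5  ⊔preds=010  new=010  old=000  +wl: 0
  step 7. node 6  ⊔preds=110  new=110  old=010  +wl: 5
  step 8. node 0  ⊔preds=010  new=010  old=000  +wl: 1,3
  step 9. node 5  ⊔preds=110  new=110  old=010  +wl: 0
  step 10. node 1  ⊔preds=010  new=110  stable
  step 11. node 3  ⊔preds=010  new=010  old=000  +wl: 
  step 12. node 0  ⊔preds=110  new=010  stable

Least fixpoint reached:
  node 0: 010
  node 1: 110
  node 2: 111
  node 3: 010
  node 4: 111
  node 5: 110
  node 6: 110

110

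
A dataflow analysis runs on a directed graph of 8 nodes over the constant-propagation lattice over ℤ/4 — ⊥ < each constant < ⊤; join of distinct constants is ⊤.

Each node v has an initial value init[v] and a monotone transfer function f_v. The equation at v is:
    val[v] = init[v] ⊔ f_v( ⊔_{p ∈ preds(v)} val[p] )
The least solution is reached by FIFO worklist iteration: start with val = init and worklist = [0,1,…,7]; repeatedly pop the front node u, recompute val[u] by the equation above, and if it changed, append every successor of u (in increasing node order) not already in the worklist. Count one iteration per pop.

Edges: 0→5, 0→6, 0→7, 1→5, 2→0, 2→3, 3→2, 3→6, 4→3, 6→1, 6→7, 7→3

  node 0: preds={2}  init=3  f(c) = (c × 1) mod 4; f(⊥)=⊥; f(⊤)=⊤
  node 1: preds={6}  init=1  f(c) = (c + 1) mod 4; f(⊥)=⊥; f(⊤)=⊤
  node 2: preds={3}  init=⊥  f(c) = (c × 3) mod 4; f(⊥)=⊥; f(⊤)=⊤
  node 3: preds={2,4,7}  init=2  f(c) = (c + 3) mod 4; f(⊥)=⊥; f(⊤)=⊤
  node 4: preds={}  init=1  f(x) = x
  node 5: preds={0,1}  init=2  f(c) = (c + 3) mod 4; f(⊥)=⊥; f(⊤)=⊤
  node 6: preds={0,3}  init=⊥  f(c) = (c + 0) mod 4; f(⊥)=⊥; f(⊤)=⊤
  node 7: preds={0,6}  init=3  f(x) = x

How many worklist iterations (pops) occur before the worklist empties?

Trace (16 dequeues):
  [1] u=0 | in ⊥ | out 3 | ==
  [2] u=1 | in ⊥ | out 1 | ==
  [3] u=2 | in 2 | out 2 | prev ⊥ | push {0}
  [4] u=3 | in ⊤ | out ⊤ | prev 2 | push {2}
  [5] u=4 | in ⊥ | out 1 | ==
  [6] u=5 | in ⊤ | out ⊤ | prev 2 | push {}
  [7] u=6 | in ⊤ | out ⊤ | prev ⊥ | push {1}
  [8] u=7 | in ⊤ | out ⊤ | prev 3 | push {3}
  [9] u=0 | in 2 | out ⊤ | prev 3 | push {5,6,7}
  [10] u=2 | in ⊤ | out ⊤ | prev 2 | push {0}
  [11] u=1 | in ⊤ | out ⊤ | prev 1 | push {}
  [12] u=3 | in ⊤ | out ⊤ | ==
  [13] u=5 | in ⊤ | out ⊤ | ==
  [14] u=6 | in ⊤ | out ⊤ | ==
  [15] u=7 | in ⊤ | out ⊤ | ==
  [16] u=0 | in ⊤ | out ⊤ | ==

Converged values:
  [0] ⊤
  [1] ⊤
  [2] ⊤
  [3] ⊤
  [4] 1
  [5] ⊤
  [6] ⊤
  [7] ⊤

16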